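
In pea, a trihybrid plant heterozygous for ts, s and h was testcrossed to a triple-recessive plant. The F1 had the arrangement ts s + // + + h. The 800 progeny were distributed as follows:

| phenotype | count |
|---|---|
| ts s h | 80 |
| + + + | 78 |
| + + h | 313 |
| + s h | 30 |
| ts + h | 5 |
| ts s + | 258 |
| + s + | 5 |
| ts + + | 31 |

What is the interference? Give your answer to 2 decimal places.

0.33

The two rarest classes, + s + and ts + h, are the double crossovers. Comparing them with the parentals, only the ts allele has switched, so ts is the middle locus and the order is s – ts – h.
s–ts: (61 + 10)/800 = 0.0887; ts–h: (158 + 10)/800 = 0.2100.
Expected DCO frequency = 0.0887 × 0.2100 ≈ 0.01863; observed = 10/800 ≈ 0.01250.
Coefficient of coincidence = 0.01250/0.01863 ≈ 0.67; interference = 1 − 0.67 = 0.33.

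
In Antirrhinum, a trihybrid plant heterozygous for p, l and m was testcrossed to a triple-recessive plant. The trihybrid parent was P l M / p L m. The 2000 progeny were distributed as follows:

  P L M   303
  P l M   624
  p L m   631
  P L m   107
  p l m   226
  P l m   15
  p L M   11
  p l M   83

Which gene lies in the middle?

m

The two rarest classes, P l m and p L M, are the double crossovers. Comparing them with the parentals, only the m allele has switched, so m is the middle locus and the order is p – m – l.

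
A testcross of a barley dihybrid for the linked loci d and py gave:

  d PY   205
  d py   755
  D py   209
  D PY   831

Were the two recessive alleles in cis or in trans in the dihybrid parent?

The two most frequent classes are D PY (831) and d py (755); these are the parental (non-recombinant) types.
So the F1 carried D PY on one chromosome and d py on the other — the recessive alleles are on the same chromosome (cis / coupling).

cis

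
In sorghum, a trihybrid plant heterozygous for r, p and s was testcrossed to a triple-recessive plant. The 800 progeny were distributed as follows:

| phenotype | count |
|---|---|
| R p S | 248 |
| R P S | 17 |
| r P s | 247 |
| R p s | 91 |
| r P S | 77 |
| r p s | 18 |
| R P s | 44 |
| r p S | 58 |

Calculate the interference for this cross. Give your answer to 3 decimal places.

The two most frequent reciprocal classes, r P s and R p S, are the parental types, so the F1 was r P s / R p S.
The two rarest classes, r p s and R P S, are the double crossovers. Comparing them with the parentals, only the p allele has switched, so p is the middle locus and the order is s – p – r.
s–p: (168 + 35)/800 = 0.2537; p–r: (102 + 35)/800 = 0.1713.
Expected DCO frequency = 0.2537 × 0.1713 ≈ 0.04346; observed = 35/800 ≈ 0.04375.
Coefficient of coincidence = 0.04375/0.04346 ≈ 1.007; interference = 1 − 1.007 = -0.007.

-0.007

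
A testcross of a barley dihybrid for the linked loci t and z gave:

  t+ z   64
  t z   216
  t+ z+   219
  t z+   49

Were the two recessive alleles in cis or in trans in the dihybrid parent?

cis

The two most frequent classes are t+ z+ (219) and t z (216); these are the parental (non-recombinant) types.
So the F1 carried t+ z+ on one chromosome and t z on the other — the recessive alleles are on the same chromosome (cis / coupling).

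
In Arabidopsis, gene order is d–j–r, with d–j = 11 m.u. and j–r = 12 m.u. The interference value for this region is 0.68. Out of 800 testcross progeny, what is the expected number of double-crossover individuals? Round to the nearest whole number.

Map distances give recombination frequencies of 0.110 and 0.120 for the two intervals.
With interference 0.68 (so coincidence = 0.32), expected double-crossover frequency = 0.110 × 0.120 × 0.32 = 0.00422.
Expected number = 0.00422 × 800 = 3.38 ≈ 3.

3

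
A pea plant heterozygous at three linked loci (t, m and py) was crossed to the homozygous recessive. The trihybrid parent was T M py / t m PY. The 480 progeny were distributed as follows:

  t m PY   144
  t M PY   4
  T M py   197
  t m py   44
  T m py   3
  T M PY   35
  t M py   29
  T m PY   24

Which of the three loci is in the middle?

The two rarest classes, T m py and t M PY, are the double crossovers. Comparing them with the parentals, only the m allele has switched, so m is the middle locus and the order is py – m – t.

m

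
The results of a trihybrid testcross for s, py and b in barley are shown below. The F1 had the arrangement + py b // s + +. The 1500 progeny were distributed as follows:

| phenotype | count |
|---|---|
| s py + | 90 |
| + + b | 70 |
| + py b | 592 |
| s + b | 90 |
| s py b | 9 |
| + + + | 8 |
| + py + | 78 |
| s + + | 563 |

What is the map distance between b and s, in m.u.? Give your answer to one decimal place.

The two rarest classes, s py b and + + +, are the double crossovers. Comparing them with the parentals, only the s allele has switched, so s is the middle locus and the order is py – s – b.
Crossovers in the s–b interval produce the single-crossover classes + py + and s + b (78 + 90 = 168) plus the double crossovers (17).
RF(s–b) = (168 + 17) / 1500 = 185/1500 = 0.1233 → 12.3 m.u.

12.3 m.u.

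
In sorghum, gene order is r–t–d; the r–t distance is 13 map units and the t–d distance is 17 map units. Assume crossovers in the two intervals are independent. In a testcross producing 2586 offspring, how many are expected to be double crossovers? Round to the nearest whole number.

Map distances give recombination frequencies of 0.130 and 0.170 for the two intervals.
With no interference, expected double-crossover frequency = 0.130 × 0.170 = 0.02210.
Expected number = 0.02210 × 2586 = 57.15 ≈ 57.

57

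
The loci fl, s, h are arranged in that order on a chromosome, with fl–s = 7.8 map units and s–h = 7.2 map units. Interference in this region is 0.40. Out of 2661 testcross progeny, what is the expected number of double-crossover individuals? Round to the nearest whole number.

9

Map distances give recombination frequencies of 0.078 and 0.072 for the two intervals.
With interference 0.40 (so coincidence = 0.60), expected double-crossover frequency = 0.078 × 0.072 × 0.60 = 0.00337.
Expected number = 0.00337 × 2661 = 8.97 ≈ 9.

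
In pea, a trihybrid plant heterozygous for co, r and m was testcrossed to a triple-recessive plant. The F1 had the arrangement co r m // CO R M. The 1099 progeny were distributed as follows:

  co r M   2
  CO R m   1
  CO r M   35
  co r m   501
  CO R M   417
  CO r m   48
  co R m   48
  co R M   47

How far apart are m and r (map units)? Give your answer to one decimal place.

The two rarest classes, co r M and CO R m, are the double crossovers. Comparing them with the parentals, only the m allele has switched, so m is the middle locus and the order is co – m – r.
Crossovers in the m–r interval produce the single-crossover classes co R m and CO r M (48 + 35 = 83) plus the double crossovers (3).
RF(m–r) = (83 + 3) / 1099 = 86/1099 = 0.0783 → 7.8 map units.

7.8 map units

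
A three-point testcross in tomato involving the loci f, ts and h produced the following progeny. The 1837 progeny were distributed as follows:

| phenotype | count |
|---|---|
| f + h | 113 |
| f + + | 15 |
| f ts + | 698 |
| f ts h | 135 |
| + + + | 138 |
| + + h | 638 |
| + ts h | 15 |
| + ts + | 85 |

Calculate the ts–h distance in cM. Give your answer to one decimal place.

16.5 cM

The two most frequent reciprocal classes, f ts + and + + h, are the parental types, so the F1 was f ts + / + + h.
The two rarest classes, f + + and + ts h, are the double crossovers. Comparing them with the parentals, only the ts allele has switched, so ts is the middle locus and the order is h – ts – f.
Crossovers in the h–ts interval produce the single-crossover classes f ts h and + + + (135 + 138 = 273) plus the double crossovers (30).
RF(h–ts) = (273 + 30) / 1837 = 303/1837 = 0.1649 → 16.5 cM.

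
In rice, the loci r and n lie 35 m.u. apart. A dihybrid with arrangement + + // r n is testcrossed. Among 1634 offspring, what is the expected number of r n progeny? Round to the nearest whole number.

A map distance of 35 m.u. corresponds to a recombination frequency of 0.350.
The F1 is + + / r n, so r n is a parental gamete class with expected frequency (1 − r)/2 = 0.650/2 = 0.3250.
Expected number = 0.3250 × 1634 = 531.05 ≈ 531.

531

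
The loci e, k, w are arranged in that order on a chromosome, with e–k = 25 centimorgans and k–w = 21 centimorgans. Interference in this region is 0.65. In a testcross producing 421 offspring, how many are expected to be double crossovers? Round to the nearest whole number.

8

Map distances give recombination frequencies of 0.250 and 0.210 for the two intervals.
With interference 0.65 (so coincidence = 0.35), expected double-crossover frequency = 0.250 × 0.210 × 0.35 = 0.01837.
Expected number = 0.01837 × 421 = 7.74 ≈ 8.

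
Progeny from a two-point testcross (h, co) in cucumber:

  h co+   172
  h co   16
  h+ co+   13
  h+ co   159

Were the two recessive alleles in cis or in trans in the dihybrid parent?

The two most frequent classes are h+ co (159) and h co+ (172); these are the parental (non-recombinant) types.
So the F1 carried h+ co on one chromosome and h co+ on the other — the recessive alleles are on opposite chromosomes (trans / repulsion).

trans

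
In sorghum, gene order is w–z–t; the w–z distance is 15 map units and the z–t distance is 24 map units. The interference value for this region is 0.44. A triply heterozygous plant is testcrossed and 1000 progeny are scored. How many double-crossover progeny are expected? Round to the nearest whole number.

20

Map distances give recombination frequencies of 0.150 and 0.240 for the two intervals.
With interference 0.44 (so coincidence = 0.56), expected double-crossover frequency = 0.150 × 0.240 × 0.56 = 0.02016.
Expected number = 0.02016 × 1000 = 20.16 ≈ 20.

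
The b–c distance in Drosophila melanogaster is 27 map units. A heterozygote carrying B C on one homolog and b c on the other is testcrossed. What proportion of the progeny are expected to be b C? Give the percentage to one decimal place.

A map distance of 27 map units corresponds to a recombination frequency of 0.270.
The F1 is B C / b c, so b C is a recombinant gamete class with expected frequency r/2 = 0.270/2 = 0.1350.
That is 0.1350 = 13.5% of the progeny.

13.5%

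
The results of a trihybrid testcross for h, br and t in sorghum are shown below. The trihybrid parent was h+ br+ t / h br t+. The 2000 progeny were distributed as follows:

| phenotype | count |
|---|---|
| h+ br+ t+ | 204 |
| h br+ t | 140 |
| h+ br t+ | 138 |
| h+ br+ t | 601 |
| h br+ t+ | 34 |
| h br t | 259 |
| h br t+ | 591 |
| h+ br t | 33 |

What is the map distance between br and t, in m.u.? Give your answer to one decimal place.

26.5 m.u.

The two rarest classes, h+ br t and h br+ t+, are the double crossovers. Comparing them with the parentals, only the br allele has switched, so br is the middle locus and the order is t – br – h.
Crossovers in the t–br interval produce the single-crossover classes h+ br+ t+ and h br t (204 + 259 = 463) plus the double crossovers (67).
RF(t–br) = (463 + 67) / 2000 = 530/2000 = 0.2650 → 26.5 m.u.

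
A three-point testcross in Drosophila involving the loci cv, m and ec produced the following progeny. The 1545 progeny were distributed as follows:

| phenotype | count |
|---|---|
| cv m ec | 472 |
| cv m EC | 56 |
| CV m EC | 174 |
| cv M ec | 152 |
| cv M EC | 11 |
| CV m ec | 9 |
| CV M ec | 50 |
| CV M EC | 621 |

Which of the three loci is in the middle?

cv

The two most frequent reciprocal classes, cv m ec and CV M EC, are the parental types, so the F1 was cv m ec / CV M EC.
The two rarest classes, CV m ec and cv M EC, are the double crossovers. Comparing them with the parentals, only the cv allele has switched, so cv is the middle locus and the order is m – cv – ec.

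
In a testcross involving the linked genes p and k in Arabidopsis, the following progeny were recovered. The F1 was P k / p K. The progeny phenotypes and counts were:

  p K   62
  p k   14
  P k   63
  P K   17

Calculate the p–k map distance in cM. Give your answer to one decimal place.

19.9 cM

The recombinant classes are P K and p k: 17 + 14 = 31.
Recombination frequency = 31/156 = 0.1987 ≈ 19.9%, i.e. 19.9 cM.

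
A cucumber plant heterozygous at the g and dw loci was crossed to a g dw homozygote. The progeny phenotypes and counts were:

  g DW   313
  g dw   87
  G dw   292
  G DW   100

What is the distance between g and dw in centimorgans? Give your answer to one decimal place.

The two most frequent classes, G dw (292) and g DW (313), are the parental types, so the F1 was G dw / g DW.
The recombinant classes are G DW and g dw: 100 + 87 = 187.
Recombination frequency = 187/792 = 0.2361 ≈ 23.6%, i.e. 23.6 centimorgans.

23.6 centimorgans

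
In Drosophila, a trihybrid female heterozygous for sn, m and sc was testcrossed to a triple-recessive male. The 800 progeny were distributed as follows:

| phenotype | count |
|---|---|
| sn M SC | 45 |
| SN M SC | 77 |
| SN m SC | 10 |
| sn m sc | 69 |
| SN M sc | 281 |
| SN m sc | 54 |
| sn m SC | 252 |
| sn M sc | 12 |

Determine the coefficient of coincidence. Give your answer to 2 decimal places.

The two most frequent reciprocal classes, SN M sc and sn m SC, are the parental types, so the F1 was SN M sc / sn m SC.
The two rarest classes, sn M sc and SN m SC, are the double crossovers. Comparing them with the parentals, only the sn allele has switched, so sn is the middle locus and the order is sc – sn – m.
sc–sn: (146 + 22)/800 = 0.2100; sn–m: (99 + 22)/800 = 0.1512.
Expected DCO frequency = 0.2100 × 0.1512 ≈ 0.03175; observed = 22/800 ≈ 0.02750.
Coefficient of coincidence = 0.02750/0.03175 ≈ 0.87.

0.87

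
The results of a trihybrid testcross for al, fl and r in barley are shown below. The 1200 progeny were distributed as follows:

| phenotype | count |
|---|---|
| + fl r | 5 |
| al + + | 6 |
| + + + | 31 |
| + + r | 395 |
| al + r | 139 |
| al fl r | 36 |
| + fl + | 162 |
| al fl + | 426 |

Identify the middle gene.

fl

The two most frequent reciprocal classes, al fl + and + + r, are the parental types, so the F1 was al fl + / + + r.
The two rarest classes, al + + and + fl r, are the double crossovers. Comparing them with the parentals, only the fl allele has switched, so fl is the middle locus and the order is r – fl – al.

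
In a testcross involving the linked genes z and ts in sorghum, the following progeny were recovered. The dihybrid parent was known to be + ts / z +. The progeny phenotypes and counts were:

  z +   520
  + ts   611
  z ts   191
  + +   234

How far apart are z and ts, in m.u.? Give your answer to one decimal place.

27.3 m.u.

The recombinant classes are + + and z ts: 234 + 191 = 425.
Recombination frequency = 425/1556 = 0.2731 ≈ 27.3%, i.e. 27.3 m.u.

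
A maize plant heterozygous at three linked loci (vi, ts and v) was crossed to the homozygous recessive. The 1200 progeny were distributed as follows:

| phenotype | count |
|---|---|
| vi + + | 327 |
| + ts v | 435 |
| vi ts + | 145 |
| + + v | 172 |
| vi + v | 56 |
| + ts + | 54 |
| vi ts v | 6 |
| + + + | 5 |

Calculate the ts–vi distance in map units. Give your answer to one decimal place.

The two most frequent reciprocal classes, + ts v and vi + +, are the parental types, so the F1 was + ts v / vi + +.
The two rarest classes, vi ts v and + + +, are the double crossovers. Comparing them with the parentals, only the vi allele has switched, so vi is the middle locus and the order is ts – vi – v.
Crossovers in the ts–vi interval produce the single-crossover classes + + v and vi ts + (172 + 145 = 317) plus the double crossovers (11).
RF(ts–vi) = (317 + 11) / 1200 = 328/1200 = 0.2733 → 27.3 map units.

27.3 map units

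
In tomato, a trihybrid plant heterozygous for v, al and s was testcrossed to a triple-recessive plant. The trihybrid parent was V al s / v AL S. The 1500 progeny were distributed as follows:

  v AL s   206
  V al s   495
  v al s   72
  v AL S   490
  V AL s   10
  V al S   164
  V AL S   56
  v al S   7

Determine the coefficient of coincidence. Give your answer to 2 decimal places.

0.45

The two rarest classes, V AL s and v al S, are the double crossovers. Comparing them with the parentals, only the al allele has switched, so al is the middle locus and the order is v – al – s.
v–al: (128 + 17)/1500 = 0.0967; al–s: (370 + 17)/1500 = 0.2580.
Expected DCO frequency = 0.0967 × 0.2580 ≈ 0.02495; observed = 17/1500 ≈ 0.01133.
Coefficient of coincidence = 0.01133/0.02495 ≈ 0.45.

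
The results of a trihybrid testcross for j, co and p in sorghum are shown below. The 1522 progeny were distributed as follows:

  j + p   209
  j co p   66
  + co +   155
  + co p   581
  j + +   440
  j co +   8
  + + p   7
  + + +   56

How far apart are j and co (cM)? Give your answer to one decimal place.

The two most frequent reciprocal classes, + co p and j + +, are the parental types, so the F1 was + co p / j + +.
The two rarest classes, + + p and j co +, are the double crossovers. Comparing them with the parentals, only the co allele has switched, so co is the middle locus and the order is p – co – j.
Crossovers in the co–j interval produce the single-crossover classes j co p and + + + (66 + 56 = 122) plus the double crossovers (15).
RF(co–j) = (122 + 15) / 1522 = 137/1522 = 0.0900 → 9.0 cM.

9.0 cM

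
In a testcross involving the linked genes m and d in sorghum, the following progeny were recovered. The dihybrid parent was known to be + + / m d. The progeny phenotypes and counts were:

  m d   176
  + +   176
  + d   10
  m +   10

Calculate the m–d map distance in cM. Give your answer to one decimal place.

The recombinant classes are + d and m +: 10 + 10 = 20.
Recombination frequency = 20/372 = 0.0538 ≈ 5.4%, i.e. 5.4 cM.

5.4 cM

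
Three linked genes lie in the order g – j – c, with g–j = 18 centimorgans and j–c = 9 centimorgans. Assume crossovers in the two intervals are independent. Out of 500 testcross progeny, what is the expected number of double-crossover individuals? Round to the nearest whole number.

Map distances give recombination frequencies of 0.180 and 0.090 for the two intervals.
With no interference, expected double-crossover frequency = 0.180 × 0.090 = 0.01620.
Expected number = 0.01620 × 500 = 8.10 ≈ 8.

8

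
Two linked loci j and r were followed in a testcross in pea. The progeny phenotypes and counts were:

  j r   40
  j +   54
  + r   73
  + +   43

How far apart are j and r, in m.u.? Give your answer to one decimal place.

The two most frequent classes, + r (73) and j + (54), are the parental types, so the F1 was + r / j +.
The recombinant classes are + + and j r: 43 + 40 = 83.
Recombination frequency = 83/210 = 0.3952 ≈ 39.5%, i.e. 39.5 m.u.

39.5 m.u.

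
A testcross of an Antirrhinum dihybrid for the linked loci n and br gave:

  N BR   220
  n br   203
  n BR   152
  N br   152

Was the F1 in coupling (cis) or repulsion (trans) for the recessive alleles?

The two most frequent classes are N BR (220) and n br (203); these are the parental (non-recombinant) types.
So the F1 carried N BR on one chromosome and n br on the other — the recessive alleles are on the same chromosome (cis / coupling).

cis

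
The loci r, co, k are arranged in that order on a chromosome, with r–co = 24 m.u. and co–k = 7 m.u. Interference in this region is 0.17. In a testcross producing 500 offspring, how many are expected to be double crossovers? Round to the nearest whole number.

7

Map distances give recombination frequencies of 0.240 and 0.070 for the two intervals.
With interference 0.17 (so coincidence = 0.83), expected double-crossover frequency = 0.240 × 0.070 × 0.83 = 0.01394.
Expected number = 0.01394 × 500 = 6.97 ≈ 7.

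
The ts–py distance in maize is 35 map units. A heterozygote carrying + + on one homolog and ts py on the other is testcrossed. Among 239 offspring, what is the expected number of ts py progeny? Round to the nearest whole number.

A map distance of 35 map units corresponds to a recombination frequency of 0.350.
The F1 is + + / ts py, so ts py is a parental gamete class with expected frequency (1 − r)/2 = 0.650/2 = 0.3250.
Expected number = 0.3250 × 239 = 77.67 ≈ 78.

78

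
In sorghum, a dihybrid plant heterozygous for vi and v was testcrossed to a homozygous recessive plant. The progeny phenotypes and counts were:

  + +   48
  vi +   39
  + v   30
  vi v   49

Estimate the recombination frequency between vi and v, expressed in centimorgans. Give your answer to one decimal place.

41.6 centimorgans

The two most frequent classes, + + (48) and vi v (49), are the parental types, so the F1 was + + / vi v.
The recombinant classes are + v and vi +: 30 + 39 = 69.
Recombination frequency = 69/166 = 0.4157 ≈ 41.6%, i.e. 41.6 centimorgans.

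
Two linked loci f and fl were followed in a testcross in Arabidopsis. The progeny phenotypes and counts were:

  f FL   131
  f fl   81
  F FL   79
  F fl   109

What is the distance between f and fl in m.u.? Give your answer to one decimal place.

The two most frequent classes, F fl (109) and f FL (131), are the parental types, so the F1 was F fl / f FL.
The recombinant classes are F FL and f fl: 79 + 81 = 160.
Recombination frequency = 160/400 = 0.4000 ≈ 40.0%, i.e. 40.0 m.u.

40.0 m.u.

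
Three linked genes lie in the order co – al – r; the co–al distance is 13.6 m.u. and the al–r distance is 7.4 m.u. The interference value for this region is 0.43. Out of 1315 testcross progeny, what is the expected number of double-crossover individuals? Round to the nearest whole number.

8

Map distances give recombination frequencies of 0.136 and 0.074 for the two intervals.
With interference 0.43 (so coincidence = 0.57), expected double-crossover frequency = 0.136 × 0.074 × 0.57 = 0.00574.
Expected number = 0.00574 × 1315 = 7.54 ≈ 8.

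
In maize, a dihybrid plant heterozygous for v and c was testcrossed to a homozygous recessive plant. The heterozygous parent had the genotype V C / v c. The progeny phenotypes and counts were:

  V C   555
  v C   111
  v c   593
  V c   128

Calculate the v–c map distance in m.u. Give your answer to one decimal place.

The recombinant classes are V c and v C: 128 + 111 = 239.
Recombination frequency = 239/1387 = 0.1723 ≈ 17.2%, i.e. 17.2 m.u.

17.2 m.u.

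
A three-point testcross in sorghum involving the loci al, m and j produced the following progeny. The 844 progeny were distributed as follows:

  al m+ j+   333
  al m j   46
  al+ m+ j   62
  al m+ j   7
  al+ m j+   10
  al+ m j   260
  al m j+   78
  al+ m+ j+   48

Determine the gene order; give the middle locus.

The two most frequent reciprocal classes, al m+ j+ and al+ m j, are the parental types, so the F1 was al m+ j+ / al+ m j.
The two rarest classes, al m+ j and al+ m j+, are the double crossovers. Comparing them with the parentals, only the j allele has switched, so j is the middle locus and the order is m – j – al.

j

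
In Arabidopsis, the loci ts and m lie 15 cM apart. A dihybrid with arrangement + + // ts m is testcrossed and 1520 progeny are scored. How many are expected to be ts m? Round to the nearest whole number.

A map distance of 15 cM corresponds to a recombination frequency of 0.150.
The F1 is + + / ts m, so ts m is a parental gamete class with expected frequency (1 − r)/2 = 0.850/2 = 0.4250.
Expected number = 0.4250 × 1520 = 646.00 ≈ 646.

646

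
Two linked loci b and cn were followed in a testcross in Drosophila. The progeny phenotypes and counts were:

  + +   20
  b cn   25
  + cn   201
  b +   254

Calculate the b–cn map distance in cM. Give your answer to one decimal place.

The two most frequent classes, + cn (201) and b + (254), are the parental types, so the F1 was + cn / b +.
The recombinant classes are + + and b cn: 20 + 25 = 45.
Recombination frequency = 45/500 = 0.0900 ≈ 9.0%, i.e. 9.0 cM.

9.0 cM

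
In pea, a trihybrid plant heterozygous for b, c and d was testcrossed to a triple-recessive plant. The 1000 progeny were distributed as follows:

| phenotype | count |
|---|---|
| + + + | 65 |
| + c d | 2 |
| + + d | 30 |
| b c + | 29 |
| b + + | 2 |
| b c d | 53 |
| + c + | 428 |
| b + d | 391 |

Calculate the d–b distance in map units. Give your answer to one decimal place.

6.3 map units

The two most frequent reciprocal classes, b + d and + c +, are the parental types, so the F1 was b + d / + c +.
The two rarest classes, b + + and + c d, are the double crossovers. Comparing them with the parentals, only the d allele has switched, so d is the middle locus and the order is b – d – c.
Crossovers in the b–d interval produce the single-crossover classes + + d and b c + (30 + 29 = 59) plus the double crossovers (4).
RF(b–d) = (59 + 4) / 1000 = 63/1000 = 0.0630 → 6.3 map units.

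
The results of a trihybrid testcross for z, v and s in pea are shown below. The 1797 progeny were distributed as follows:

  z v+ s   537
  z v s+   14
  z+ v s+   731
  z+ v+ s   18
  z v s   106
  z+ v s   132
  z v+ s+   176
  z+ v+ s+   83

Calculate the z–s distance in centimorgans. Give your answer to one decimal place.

The two most frequent reciprocal classes, z v+ s and z+ v s+, are the parental types, so the F1 was z v+ s / z+ v s+.
The two rarest classes, z+ v+ s and z v s+, are the double crossovers. Comparing them with the parentals, only the z allele has switched, so z is the middle locus and the order is v – z – s.
Crossovers in the z–s interval produce the single-crossover classes z v+ s+ and z+ v s (176 + 132 = 308) plus the double crossovers (32).
RF(z–s) = (308 + 32) / 1797 = 340/1797 = 0.1892 → 18.9 centimorgans.

18.9 centimorgans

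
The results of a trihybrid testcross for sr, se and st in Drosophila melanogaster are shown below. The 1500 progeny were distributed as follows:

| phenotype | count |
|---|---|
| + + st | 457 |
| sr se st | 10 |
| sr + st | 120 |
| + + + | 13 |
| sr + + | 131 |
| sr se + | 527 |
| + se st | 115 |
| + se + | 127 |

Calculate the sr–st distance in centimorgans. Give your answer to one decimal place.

The two most frequent reciprocal classes, + + st and sr se +, are the parental types, so the F1 was + + st / sr se +.
The two rarest classes, + + + and sr se st, are the double crossovers. Comparing them with the parentals, only the st allele has switched, so st is the middle locus and the order is se – st – sr.
Crossovers in the st–sr interval produce the single-crossover classes sr + st and + se + (120 + 127 = 247) plus the double crossovers (23).
RF(st–sr) = (247 + 23) / 1500 = 270/1500 = 0.1800 → 18.0 centimorgans.

18.0 centimorgans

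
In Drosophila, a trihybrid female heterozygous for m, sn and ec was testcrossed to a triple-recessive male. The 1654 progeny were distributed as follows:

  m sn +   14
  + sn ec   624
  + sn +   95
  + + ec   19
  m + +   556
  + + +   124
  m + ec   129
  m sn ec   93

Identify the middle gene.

sn

The two most frequent reciprocal classes, + sn ec and m + +, are the parental types, so the F1 was + sn ec / m + +.
The two rarest classes, + + ec and m sn +, are the double crossovers. Comparing them with the parentals, only the sn allele has switched, so sn is the middle locus and the order is m – sn – ec.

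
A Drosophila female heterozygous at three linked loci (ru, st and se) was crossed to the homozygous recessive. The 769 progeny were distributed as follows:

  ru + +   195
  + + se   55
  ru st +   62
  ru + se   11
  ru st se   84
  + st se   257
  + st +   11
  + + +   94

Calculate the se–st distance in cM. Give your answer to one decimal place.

18.1 cM

The two most frequent reciprocal classes, ru + + and + st se, are the parental types, so the F1 was ru + + / + st se.
The two rarest classes, ru + se and + st +, are the double crossovers. Comparing them with the parentals, only the se allele has switched, so se is the middle locus and the order is ru – se – st.
Crossovers in the se–st interval produce the single-crossover classes ru st + and + + se (62 + 55 = 117) plus the double crossovers (22).
RF(se–st) = (117 + 22) / 769 = 139/769 = 0.1808 → 18.1 cM.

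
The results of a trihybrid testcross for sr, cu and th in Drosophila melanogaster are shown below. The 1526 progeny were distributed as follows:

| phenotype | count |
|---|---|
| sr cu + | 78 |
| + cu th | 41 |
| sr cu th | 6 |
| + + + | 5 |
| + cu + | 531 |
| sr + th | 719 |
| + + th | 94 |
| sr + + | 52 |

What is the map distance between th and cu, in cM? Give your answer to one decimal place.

6.8 cM

The two most frequent reciprocal classes, sr + th and + cu +, are the parental types, so the F1 was sr + th / + cu +.
The two rarest classes, sr cu th and + + +, are the double crossovers. Comparing them with the parentals, only the cu allele has switched, so cu is the middle locus and the order is sr – cu – th.
Crossovers in the cu–th interval produce the single-crossover classes sr + + and + cu th (52 + 41 = 93) plus the double crossovers (11).
RF(cu–th) = (93 + 11) / 1526 = 104/1526 = 0.0682 → 6.8 cM.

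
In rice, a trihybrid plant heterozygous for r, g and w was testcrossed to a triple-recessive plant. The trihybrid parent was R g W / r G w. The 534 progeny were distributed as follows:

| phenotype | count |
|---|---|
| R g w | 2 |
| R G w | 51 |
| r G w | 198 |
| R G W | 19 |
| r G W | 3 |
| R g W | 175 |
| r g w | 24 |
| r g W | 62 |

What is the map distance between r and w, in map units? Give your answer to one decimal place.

22.1 map units

The two rarest classes, R g w and r G W, are the double crossovers. Comparing them with the parentals, only the w allele has switched, so w is the middle locus and the order is r – w – g.
Crossovers in the r–w interval produce the single-crossover classes r g W and R G w (62 + 51 = 113) plus the double crossovers (5).
RF(r–w) = (113 + 5) / 534 = 118/534 = 0.2210 → 22.1 map units.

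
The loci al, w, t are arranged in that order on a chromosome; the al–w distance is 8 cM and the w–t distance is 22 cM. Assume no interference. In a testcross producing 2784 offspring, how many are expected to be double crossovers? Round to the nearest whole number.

49

Map distances give recombination frequencies of 0.080 and 0.220 for the two intervals.
With no interference, expected double-crossover frequency = 0.080 × 0.220 = 0.01760.
Expected number = 0.01760 × 2784 = 49.00 ≈ 49.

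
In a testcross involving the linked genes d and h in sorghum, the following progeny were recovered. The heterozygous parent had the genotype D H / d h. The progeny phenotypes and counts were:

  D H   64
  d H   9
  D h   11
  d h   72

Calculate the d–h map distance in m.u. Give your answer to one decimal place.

12.8 m.u.

The recombinant classes are D h and d H: 11 + 9 = 20.
Recombination frequency = 20/156 = 0.1282 ≈ 12.8%, i.e. 12.8 m.u.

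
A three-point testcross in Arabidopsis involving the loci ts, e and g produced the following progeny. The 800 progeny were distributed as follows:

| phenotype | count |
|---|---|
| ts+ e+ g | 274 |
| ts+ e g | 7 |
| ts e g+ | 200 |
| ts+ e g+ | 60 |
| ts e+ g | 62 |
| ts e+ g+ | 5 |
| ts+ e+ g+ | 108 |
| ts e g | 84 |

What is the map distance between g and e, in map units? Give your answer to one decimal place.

The two most frequent reciprocal classes, ts e g+ and ts+ e+ g, are the parental types, so the F1 was ts e g+ / ts+ e+ g.
The two rarest classes, ts e+ g+ and ts+ e g, are the double crossovers. Comparing them with the parentals, only the e allele has switched, so e is the middle locus and the order is ts – e – g.
Crossovers in the e–g interval produce the single-crossover classes ts e g and ts+ e+ g+ (84 + 108 = 192) plus the double crossovers (12).
RF(e–g) = (192 + 12) / 800 = 204/800 = 0.2550 → 25.5 map units.

25.5 map units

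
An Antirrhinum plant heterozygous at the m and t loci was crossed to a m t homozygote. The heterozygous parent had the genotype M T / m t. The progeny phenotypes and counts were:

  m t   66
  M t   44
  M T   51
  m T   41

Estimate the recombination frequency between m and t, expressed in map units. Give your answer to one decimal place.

42.1 map units

The recombinant classes are M t and m T: 44 + 41 = 85.
Recombination frequency = 85/202 = 0.4208 ≈ 42.1%, i.e. 42.1 map units.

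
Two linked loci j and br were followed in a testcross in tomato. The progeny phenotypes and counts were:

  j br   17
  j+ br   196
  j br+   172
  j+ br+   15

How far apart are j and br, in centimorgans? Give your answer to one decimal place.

The two most frequent classes, j+ br (196) and j br+ (172), are the parental types, so the F1 was j+ br / j br+.
The recombinant classes are j+ br+ and j br: 15 + 17 = 32.
Recombination frequency = 32/400 = 0.0800 ≈ 8.0%, i.e. 8.0 centimorgans.

8.0 centimorgans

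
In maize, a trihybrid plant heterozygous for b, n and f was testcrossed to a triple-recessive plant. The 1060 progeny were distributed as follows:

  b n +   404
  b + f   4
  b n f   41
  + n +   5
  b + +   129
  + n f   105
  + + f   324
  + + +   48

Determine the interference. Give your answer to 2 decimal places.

0.60

The two most frequent reciprocal classes, + + f and b n +, are the parental types, so the F1 was + + f / b n +.
The two rarest classes, b + f and + n +, are the double crossovers. Comparing them with the parentals, only the b allele has switched, so b is the middle locus and the order is n – b – f.
n–b: (234 + 9)/1060 = 0.2292; b–f: (89 + 9)/1060 = 0.0925.
Expected DCO frequency = 0.2292 × 0.0925 ≈ 0.02120; observed = 9/1060 ≈ 0.00849.
Coefficient of coincidence = 0.00849/0.02120 ≈ 0.40; interference = 1 − 0.40 = 0.60.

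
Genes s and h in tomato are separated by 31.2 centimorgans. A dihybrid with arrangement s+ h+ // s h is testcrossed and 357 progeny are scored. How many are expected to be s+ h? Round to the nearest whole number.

A map distance of 31.2 centimorgans corresponds to a recombination frequency of 0.312.
The F1 is s+ h+ / s h, so s+ h is a recombinant gamete class with expected frequency r/2 = 0.312/2 = 0.1560.
Expected number = 0.1560 × 357 = 55.69 ≈ 56.

56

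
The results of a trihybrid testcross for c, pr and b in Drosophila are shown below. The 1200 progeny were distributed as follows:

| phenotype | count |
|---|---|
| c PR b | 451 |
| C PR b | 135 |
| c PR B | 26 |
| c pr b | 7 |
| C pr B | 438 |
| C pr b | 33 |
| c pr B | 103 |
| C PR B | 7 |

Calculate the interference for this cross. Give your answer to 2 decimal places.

0.09

The two most frequent reciprocal classes, c PR b and C pr B, are the parental types, so the F1 was c PR b / C pr B.
The two rarest classes, c pr b and C PR B, are the double crossovers. Comparing them with the parentals, only the pr allele has switched, so pr is the middle locus and the order is c – pr – b.
c–pr: (238 + 14)/1200 = 0.2100; pr–b: (59 + 14)/1200 = 0.0608.
Expected DCO frequency = 0.2100 × 0.0608 ≈ 0.01277; observed = 14/1200 ≈ 0.01167.
Coefficient of coincidence = 0.01167/0.01277 ≈ 0.91; interference = 1 − 0.91 = 0.09.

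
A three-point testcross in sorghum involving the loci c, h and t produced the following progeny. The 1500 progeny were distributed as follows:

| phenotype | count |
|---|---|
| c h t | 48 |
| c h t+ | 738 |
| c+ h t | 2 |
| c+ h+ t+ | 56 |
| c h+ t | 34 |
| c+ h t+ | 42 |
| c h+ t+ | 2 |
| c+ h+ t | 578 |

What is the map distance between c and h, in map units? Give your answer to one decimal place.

5.3 map units

The two most frequent reciprocal classes, c h t+ and c+ h+ t, are the parental types, so the F1 was c h t+ / c+ h+ t.
The two rarest classes, c h+ t+ and c+ h t, are the double crossovers. Comparing them with the parentals, only the h allele has switched, so h is the middle locus and the order is c – h – t.
Crossovers in the c–h interval produce the single-crossover classes c+ h t+ and c h+ t (42 + 34 = 76) plus the double crossovers (4).
RF(c–h) = (76 + 4) / 1500 = 80/1500 = 0.0533 → 5.3 map units.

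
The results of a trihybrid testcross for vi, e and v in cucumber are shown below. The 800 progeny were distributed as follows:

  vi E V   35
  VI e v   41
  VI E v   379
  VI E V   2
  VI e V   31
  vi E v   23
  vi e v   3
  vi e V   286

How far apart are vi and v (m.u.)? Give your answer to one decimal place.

The two most frequent reciprocal classes, VI E v and vi e V, are the parental types, so the F1 was VI E v / vi e V.
The two rarest classes, VI E V and vi e v, are the double crossovers. Comparing them with the parentals, only the v allele has switched, so v is the middle locus and the order is vi – v – e.
Crossovers in the vi–v interval produce the single-crossover classes vi E v and VI e V (23 + 31 = 54) plus the double crossovers (5).
RF(vi–v) = (54 + 5) / 800 = 59/800 = 0.0737 → 7.4 m.u.

7.4 m.u.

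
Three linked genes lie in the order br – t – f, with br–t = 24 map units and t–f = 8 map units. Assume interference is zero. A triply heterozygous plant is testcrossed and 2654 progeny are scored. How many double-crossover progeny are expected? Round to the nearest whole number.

51

Map distances give recombination frequencies of 0.240 and 0.080 for the two intervals.
With no interference, expected double-crossover frequency = 0.240 × 0.080 = 0.01920.
Expected number = 0.01920 × 2654 = 50.96 ≈ 51.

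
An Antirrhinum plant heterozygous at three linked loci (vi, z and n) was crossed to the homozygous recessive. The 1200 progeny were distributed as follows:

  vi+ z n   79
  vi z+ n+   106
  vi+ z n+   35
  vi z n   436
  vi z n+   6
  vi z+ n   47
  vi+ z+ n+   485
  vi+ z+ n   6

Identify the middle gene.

n

The two most frequent reciprocal classes, vi+ z+ n+ and vi z n, are the parental types, so the F1 was vi+ z+ n+ / vi z n.
The two rarest classes, vi+ z+ n and vi z n+, are the double crossovers. Comparing them with the parentals, only the n allele has switched, so n is the middle locus and the order is z – n – vi.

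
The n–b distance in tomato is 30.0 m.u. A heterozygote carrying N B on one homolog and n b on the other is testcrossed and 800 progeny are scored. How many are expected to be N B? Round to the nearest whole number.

280

A map distance of 30.0 m.u. corresponds to a recombination frequency of 0.300.
The F1 is N B / n b, so N B is a parental gamete class with expected frequency (1 − r)/2 = 0.700/2 = 0.3500.
Expected number = 0.3500 × 800 = 280.00 ≈ 280.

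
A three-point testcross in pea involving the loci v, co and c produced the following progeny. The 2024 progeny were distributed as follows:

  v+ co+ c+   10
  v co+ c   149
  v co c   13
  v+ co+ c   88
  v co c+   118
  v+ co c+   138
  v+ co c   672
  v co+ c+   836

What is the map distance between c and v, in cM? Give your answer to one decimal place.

15.3 cM

The two most frequent reciprocal classes, v co+ c+ and v+ co c, are the parental types, so the F1 was v co+ c+ / v+ co c.
The two rarest classes, v+ co+ c+ and v co c, are the double crossovers. Comparing them with the parentals, only the v allele has switched, so v is the middle locus and the order is c – v – co.
Crossovers in the c–v interval produce the single-crossover classes v co+ c and v+ co c+ (149 + 138 = 287) plus the double crossovers (23).
RF(c–v) = (287 + 23) / 2024 = 310/2024 = 0.1532 → 15.3 cM.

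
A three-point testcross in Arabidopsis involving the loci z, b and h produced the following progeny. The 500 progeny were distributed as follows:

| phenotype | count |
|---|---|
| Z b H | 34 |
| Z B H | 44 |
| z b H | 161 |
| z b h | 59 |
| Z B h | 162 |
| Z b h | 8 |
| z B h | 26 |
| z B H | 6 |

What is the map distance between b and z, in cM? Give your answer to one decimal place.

14.8 cM

The two most frequent reciprocal classes, z b H and Z B h, are the parental types, so the F1 was z b H / Z B h.
The two rarest classes, z B H and Z b h, are the double crossovers. Comparing them with the parentals, only the b allele has switched, so b is the middle locus and the order is z – b – h.
Crossovers in the z–b interval produce the single-crossover classes Z b H and z B h (34 + 26 = 60) plus the double crossovers (14).
RF(z–b) = (60 + 14) / 500 = 74/500 = 0.1480 → 14.8 cM.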